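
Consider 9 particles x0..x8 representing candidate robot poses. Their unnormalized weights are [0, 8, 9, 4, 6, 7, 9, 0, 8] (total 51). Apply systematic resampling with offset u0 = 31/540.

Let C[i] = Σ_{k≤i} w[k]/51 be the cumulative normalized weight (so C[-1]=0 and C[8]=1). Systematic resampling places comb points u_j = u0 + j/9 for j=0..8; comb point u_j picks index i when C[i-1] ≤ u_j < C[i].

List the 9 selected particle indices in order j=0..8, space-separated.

1 2 2 3 4 5 6 6 8

C = [0, 8/51, 1/3, 7/17, 9/17, 2/3, 43/51, 43/51, 1]
j=0: u_0=31/540 ∈ [0, 8/51) → index 1
j=1: u_1=91/540 ∈ [8/51, 1/3) → index 2
j=2: u_2=151/540 ∈ [8/51, 1/3) → index 2
j=3: u_3=211/540 ∈ [1/3, 7/17) → index 3
j=4: u_4=271/540 ∈ [7/17, 9/17) → index 4
j=5: u_5=331/540 ∈ [9/17, 2/3) → index 5
j=6: u_6=391/540 ∈ [2/3, 43/51) → index 6
j=7: u_7=451/540 ∈ [2/3, 43/51) → index 6
j=8: u_8=511/540 ∈ [43/51, 1) → index 8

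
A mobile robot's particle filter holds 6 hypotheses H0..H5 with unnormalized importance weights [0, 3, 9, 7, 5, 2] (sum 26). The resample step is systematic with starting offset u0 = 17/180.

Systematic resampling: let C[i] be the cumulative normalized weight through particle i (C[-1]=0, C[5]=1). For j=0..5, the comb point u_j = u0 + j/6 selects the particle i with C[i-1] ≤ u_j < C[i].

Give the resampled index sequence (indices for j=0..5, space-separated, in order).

1 2 2 3 4 5

C = [0, 3/26, 6/13, 19/26, 12/13, 1]
j=0: u_0=17/180 ∈ [0, 3/26) → index 1
j=1: u_1=47/180 ∈ [3/26, 6/13) → index 2
j=2: u_2=77/180 ∈ [3/26, 6/13) → index 2
j=3: u_3=107/180 ∈ [6/13, 19/26) → index 3
j=4: u_4=137/180 ∈ [19/26, 12/13) → index 4
j=5: u_5=167/180 ∈ [12/13, 1) → index 5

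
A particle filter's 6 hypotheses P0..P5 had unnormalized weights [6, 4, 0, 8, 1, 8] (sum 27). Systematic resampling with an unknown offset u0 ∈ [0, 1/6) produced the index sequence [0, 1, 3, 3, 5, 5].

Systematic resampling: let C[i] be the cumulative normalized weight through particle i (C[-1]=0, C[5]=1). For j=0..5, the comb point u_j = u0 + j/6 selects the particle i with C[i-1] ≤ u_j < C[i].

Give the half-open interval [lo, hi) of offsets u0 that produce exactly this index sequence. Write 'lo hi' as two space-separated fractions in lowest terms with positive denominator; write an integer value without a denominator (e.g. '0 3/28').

C = [2/9, 10/27, 10/27, 2/3, 19/27, 1]
j=0 picked index 0: u0 ∈ [0, 2/9)
j=1 picked index 1: u0 ∈ [1/18, 11/54)
j=2 picked index 3: u0 ∈ [1/27, 1/3)
j=3 picked index 3: u0 ∈ [-7/54, 1/6)
j=4 picked index 5: u0 ∈ [1/27, 1/3)
j=5 picked index 5: u0 ∈ [-7/54, 1/6)
intersection: [1/18, 1/6)

1/18 1/6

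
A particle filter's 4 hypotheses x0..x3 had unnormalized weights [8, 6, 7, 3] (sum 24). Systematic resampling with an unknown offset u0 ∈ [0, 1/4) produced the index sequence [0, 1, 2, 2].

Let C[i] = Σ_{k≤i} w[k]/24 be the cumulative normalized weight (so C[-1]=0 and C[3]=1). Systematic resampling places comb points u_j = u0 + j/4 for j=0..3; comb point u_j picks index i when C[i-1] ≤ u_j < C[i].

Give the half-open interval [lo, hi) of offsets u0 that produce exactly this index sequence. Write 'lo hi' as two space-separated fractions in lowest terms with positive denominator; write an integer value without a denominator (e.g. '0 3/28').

C = [1/3, 7/12, 7/8, 1]
j=0 picked index 0: u0 ∈ [0, 1/3)
j=1 picked index 1: u0 ∈ [1/12, 1/3)
j=2 picked index 2: u0 ∈ [1/12, 3/8)
j=3 picked index 2: u0 ∈ [-1/6, 1/8)
intersection: [1/12, 1/8)

1/12 1/8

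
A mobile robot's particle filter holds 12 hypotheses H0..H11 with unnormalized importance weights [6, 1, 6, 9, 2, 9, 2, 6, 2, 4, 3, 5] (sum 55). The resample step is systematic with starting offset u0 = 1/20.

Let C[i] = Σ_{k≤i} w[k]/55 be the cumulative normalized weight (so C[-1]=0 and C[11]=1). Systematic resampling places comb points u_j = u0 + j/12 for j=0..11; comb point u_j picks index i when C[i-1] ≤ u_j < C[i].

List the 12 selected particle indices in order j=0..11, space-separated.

0 2 2 3 3 5 5 6 7 9 10 11

C = [6/55, 7/55, 13/55, 2/5, 24/55, 3/5, 7/11, 41/55, 43/55, 47/55, 10/11, 1]
j=0: u_0=1/20 ∈ [0, 6/55) → index 0
j=1: u_1=2/15 ∈ [7/55, 13/55) → index 2
j=2: u_2=13/60 ∈ [7/55, 13/55) → index 2
j=3: u_3=3/10 ∈ [13/55, 2/5) → index 3
j=4: u_4=23/60 ∈ [13/55, 2/5) → index 3
j=5: u_5=7/15 ∈ [24/55, 3/5) → index 5
j=6: u_6=11/20 ∈ [24/55, 3/5) → index 5
j=7: u_7=19/30 ∈ [3/5, 7/11) → index 6
j=8: u_8=43/60 ∈ [7/11, 41/55) → index 7
j=9: u_9=4/5 ∈ [43/55, 47/55) → index 9
j=10: u_10=53/60 ∈ [47/55, 10/11) → index 10
j=11: u_11=29/30 ∈ [10/11, 1) → index 11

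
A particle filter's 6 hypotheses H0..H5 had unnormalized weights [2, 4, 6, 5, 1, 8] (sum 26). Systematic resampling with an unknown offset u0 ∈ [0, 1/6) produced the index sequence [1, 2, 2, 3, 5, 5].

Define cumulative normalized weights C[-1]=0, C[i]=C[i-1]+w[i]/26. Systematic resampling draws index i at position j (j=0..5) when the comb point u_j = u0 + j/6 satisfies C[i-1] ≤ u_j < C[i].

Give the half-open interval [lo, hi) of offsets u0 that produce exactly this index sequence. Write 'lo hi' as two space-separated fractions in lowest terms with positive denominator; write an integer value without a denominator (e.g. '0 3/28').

C = [1/13, 3/13, 6/13, 17/26, 9/13, 1]
j=0 picked index 1: u0 ∈ [1/13, 3/13)
j=1 picked index 2: u0 ∈ [5/78, 23/78)
j=2 picked index 2: u0 ∈ [-4/39, 5/39)
j=3 picked index 3: u0 ∈ [-1/26, 2/13)
j=4 picked index 5: u0 ∈ [1/39, 1/3)
j=5 picked index 5: u0 ∈ [-11/78, 1/6)
intersection: [1/13, 5/39)

1/13 5/39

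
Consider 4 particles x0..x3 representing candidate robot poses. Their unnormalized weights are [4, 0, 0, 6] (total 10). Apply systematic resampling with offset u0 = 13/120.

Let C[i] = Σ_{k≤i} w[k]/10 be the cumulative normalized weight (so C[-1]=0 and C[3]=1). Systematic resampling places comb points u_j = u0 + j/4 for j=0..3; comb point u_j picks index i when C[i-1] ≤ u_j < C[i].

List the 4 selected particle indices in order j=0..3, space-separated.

C = [2/5, 2/5, 2/5, 1]
j=0: u_0=13/120 ∈ [0, 2/5) → index 0
j=1: u_1=43/120 ∈ [0, 2/5) → index 0
j=2: u_2=73/120 ∈ [2/5, 1) → index 3
j=3: u_3=103/120 ∈ [2/5, 1) → index 3

0 0 3 3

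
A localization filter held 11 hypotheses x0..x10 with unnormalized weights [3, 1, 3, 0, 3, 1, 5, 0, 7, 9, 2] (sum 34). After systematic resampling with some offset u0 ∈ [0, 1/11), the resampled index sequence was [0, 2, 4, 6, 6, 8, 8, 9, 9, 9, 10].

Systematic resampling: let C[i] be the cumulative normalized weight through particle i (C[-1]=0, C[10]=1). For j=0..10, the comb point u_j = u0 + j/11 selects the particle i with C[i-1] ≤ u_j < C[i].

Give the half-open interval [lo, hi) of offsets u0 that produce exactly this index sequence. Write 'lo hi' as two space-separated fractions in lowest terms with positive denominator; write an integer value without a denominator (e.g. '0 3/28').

19/374 3/34

C = [3/34, 2/17, 7/34, 7/34, 5/17, 11/34, 8/17, 8/17, 23/34, 16/17, 1]
j=0 picked index 0: u0 ∈ [0, 3/34)
j=1 picked index 2: u0 ∈ [5/187, 43/374)
j=2 picked index 4: u0 ∈ [9/374, 21/187)
j=3 picked index 6: u0 ∈ [19/374, 37/187)
j=4 picked index 6: u0 ∈ [-15/374, 20/187)
j=5 picked index 8: u0 ∈ [3/187, 83/374)
j=6 picked index 8: u0 ∈ [-14/187, 49/374)
j=7 picked index 9: u0 ∈ [15/374, 57/187)
j=8 picked index 9: u0 ∈ [-19/374, 40/187)
j=9 picked index 9: u0 ∈ [-53/374, 23/187)
j=10 picked index 10: u0 ∈ [6/187, 1/11)
intersection: [19/374, 3/34)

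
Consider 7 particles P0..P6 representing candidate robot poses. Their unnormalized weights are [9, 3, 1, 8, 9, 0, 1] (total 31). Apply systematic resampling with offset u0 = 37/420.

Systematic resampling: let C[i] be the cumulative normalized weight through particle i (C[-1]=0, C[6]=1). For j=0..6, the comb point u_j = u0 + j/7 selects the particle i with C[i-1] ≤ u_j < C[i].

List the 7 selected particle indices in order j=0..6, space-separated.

C = [9/31, 12/31, 13/31, 21/31, 30/31, 30/31, 1]
j=0: u_0=37/420 ∈ [0, 9/31) → index 0
j=1: u_1=97/420 ∈ [0, 9/31) → index 0
j=2: u_2=157/420 ∈ [9/31, 12/31) → index 1
j=3: u_3=31/60 ∈ [13/31, 21/31) → index 3
j=4: u_4=277/420 ∈ [13/31, 21/31) → index 3
j=5: u_5=337/420 ∈ [21/31, 30/31) → index 4
j=6: u_6=397/420 ∈ [21/31, 30/31) → index 4

0 0 1 3 3 4 4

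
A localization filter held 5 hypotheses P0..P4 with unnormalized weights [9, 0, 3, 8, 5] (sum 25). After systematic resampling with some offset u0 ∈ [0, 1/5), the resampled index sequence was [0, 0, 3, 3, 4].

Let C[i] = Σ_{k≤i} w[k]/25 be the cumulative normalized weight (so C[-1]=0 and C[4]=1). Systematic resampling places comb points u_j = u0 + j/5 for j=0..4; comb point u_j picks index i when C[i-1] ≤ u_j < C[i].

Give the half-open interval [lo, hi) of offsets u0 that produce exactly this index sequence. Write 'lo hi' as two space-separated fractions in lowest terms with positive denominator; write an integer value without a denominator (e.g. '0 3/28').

2/25 4/25

C = [9/25, 9/25, 12/25, 4/5, 1]
j=0 picked index 0: u0 ∈ [0, 9/25)
j=1 picked index 0: u0 ∈ [-1/5, 4/25)
j=2 picked index 3: u0 ∈ [2/25, 2/5)
j=3 picked index 3: u0 ∈ [-3/25, 1/5)
j=4 picked index 4: u0 ∈ [0, 1/5)
intersection: [2/25, 4/25)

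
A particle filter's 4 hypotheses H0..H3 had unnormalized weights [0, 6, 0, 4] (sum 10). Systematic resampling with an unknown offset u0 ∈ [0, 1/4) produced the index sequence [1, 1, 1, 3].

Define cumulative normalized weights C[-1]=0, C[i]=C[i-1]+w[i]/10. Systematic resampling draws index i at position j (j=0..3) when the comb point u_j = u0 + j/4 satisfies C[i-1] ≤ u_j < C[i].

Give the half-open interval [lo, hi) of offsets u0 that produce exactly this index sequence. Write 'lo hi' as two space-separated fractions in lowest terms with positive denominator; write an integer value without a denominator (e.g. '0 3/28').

0 1/10

C = [0, 3/5, 3/5, 1]
j=0 picked index 1: u0 ∈ [0, 3/5)
j=1 picked index 1: u0 ∈ [-1/4, 7/20)
j=2 picked index 1: u0 ∈ [-1/2, 1/10)
j=3 picked index 3: u0 ∈ [-3/20, 1/4)
intersection: [0, 1/10)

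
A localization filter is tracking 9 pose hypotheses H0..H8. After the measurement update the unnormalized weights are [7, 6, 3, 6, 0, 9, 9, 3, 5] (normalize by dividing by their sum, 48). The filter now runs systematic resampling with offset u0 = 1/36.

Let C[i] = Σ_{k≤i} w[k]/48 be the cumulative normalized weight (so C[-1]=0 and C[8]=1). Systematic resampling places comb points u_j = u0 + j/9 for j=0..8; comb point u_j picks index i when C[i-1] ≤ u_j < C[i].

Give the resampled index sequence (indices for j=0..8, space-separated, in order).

C = [7/48, 13/48, 1/3, 11/24, 11/24, 31/48, 5/6, 43/48, 1]
j=0: u_0=1/36 ∈ [0, 7/48) → index 0
j=1: u_1=5/36 ∈ [0, 7/48) → index 0
j=2: u_2=1/4 ∈ [7/48, 13/48) → index 1
j=3: u_3=13/36 ∈ [1/3, 11/24) → index 3
j=4: u_4=17/36 ∈ [11/24, 31/48) → index 5
j=5: u_5=7/12 ∈ [11/24, 31/48) → index 5
j=6: u_6=25/36 ∈ [31/48, 5/6) → index 6
j=7: u_7=29/36 ∈ [31/48, 5/6) → index 6
j=8: u_8=11/12 ∈ [43/48, 1) → index 8

0 0 1 3 5 5 6 6 8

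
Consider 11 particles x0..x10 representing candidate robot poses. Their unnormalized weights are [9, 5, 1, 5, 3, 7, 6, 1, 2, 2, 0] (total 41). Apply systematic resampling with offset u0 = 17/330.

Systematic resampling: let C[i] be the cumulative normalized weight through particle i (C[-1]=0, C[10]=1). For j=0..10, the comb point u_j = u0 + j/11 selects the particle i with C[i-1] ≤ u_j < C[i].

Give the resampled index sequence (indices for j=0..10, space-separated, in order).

C = [9/41, 14/41, 15/41, 20/41, 23/41, 30/41, 36/41, 37/41, 39/41, 1, 1]
j=0: u_0=17/330 ∈ [0, 9/41) → index 0
j=1: u_1=47/330 ∈ [0, 9/41) → index 0
j=2: u_2=7/30 ∈ [9/41, 14/41) → index 1
j=3: u_3=107/330 ∈ [9/41, 14/41) → index 1
j=4: u_4=137/330 ∈ [15/41, 20/41) → index 3
j=5: u_5=167/330 ∈ [20/41, 23/41) → index 4
j=6: u_6=197/330 ∈ [23/41, 30/41) → index 5
j=7: u_7=227/330 ∈ [23/41, 30/41) → index 5
j=8: u_8=257/330 ∈ [30/41, 36/41) → index 6
j=9: u_9=287/330 ∈ [30/41, 36/41) → index 6
j=10: u_10=317/330 ∈ [39/41, 1) → index 9

0 0 1 1 3 4 5 5 6 6 9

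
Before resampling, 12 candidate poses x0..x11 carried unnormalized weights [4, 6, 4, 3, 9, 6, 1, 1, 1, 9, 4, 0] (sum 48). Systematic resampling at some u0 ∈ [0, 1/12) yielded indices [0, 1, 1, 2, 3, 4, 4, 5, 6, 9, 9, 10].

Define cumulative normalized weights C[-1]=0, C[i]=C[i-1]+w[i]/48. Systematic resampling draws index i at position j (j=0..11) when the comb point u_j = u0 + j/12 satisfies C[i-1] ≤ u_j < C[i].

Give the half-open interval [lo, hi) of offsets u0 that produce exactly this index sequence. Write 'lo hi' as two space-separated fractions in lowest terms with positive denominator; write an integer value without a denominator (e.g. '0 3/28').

C = [1/12, 5/24, 7/24, 17/48, 13/24, 2/3, 11/16, 17/24, 35/48, 11/12, 1, 1]
j=0 picked index 0: u0 ∈ [0, 1/12)
j=1 picked index 1: u0 ∈ [0, 1/8)
j=2 picked index 1: u0 ∈ [-1/12, 1/24)
j=3 picked index 2: u0 ∈ [-1/24, 1/24)
j=4 picked index 3: u0 ∈ [-1/24, 1/48)
j=5 picked index 4: u0 ∈ [-1/16, 1/8)
j=6 picked index 4: u0 ∈ [-7/48, 1/24)
j=7 picked index 5: u0 ∈ [-1/24, 1/12)
j=8 picked index 6: u0 ∈ [0, 1/48)
j=9 picked index 9: u0 ∈ [-1/48, 1/6)
j=10 picked index 9: u0 ∈ [-5/48, 1/12)
j=11 picked index 10: u0 ∈ [0, 1/12)
intersection: [0, 1/48)

0 1/48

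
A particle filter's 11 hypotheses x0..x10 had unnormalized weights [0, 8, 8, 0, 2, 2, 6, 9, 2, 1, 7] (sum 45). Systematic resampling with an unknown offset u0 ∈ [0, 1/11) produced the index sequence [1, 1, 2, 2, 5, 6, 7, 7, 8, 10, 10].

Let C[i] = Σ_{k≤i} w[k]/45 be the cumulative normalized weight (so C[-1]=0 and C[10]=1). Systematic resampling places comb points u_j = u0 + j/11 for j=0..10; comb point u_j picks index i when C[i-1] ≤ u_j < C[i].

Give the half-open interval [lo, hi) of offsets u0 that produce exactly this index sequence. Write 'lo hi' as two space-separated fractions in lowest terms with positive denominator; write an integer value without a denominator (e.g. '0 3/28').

C = [0, 8/45, 16/45, 16/45, 2/5, 4/9, 26/45, 7/9, 37/45, 38/45, 1]
j=0 picked index 1: u0 ∈ [0, 8/45)
j=1 picked index 1: u0 ∈ [-1/11, 43/495)
j=2 picked index 2: u0 ∈ [-2/495, 86/495)
j=3 picked index 2: u0 ∈ [-47/495, 41/495)
j=4 picked index 5: u0 ∈ [2/55, 8/99)
j=5 picked index 6: u0 ∈ [-1/99, 61/495)
j=6 picked index 7: u0 ∈ [16/495, 23/99)
j=7 picked index 7: u0 ∈ [-29/495, 14/99)
j=8 picked index 8: u0 ∈ [5/99, 47/495)
j=9 picked index 10: u0 ∈ [13/495, 2/11)
j=10 picked index 10: u0 ∈ [-32/495, 1/11)
intersection: [5/99, 8/99)

5/99 8/99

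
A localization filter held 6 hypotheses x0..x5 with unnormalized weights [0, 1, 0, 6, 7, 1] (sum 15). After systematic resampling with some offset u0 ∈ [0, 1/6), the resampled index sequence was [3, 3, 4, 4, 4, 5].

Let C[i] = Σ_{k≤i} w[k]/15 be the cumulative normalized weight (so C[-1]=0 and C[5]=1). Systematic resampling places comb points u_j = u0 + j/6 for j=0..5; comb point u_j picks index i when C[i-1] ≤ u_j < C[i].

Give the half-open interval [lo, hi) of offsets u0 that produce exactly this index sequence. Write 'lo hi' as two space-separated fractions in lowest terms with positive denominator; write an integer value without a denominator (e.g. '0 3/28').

C = [0, 1/15, 1/15, 7/15, 14/15, 1]
j=0 picked index 3: u0 ∈ [1/15, 7/15)
j=1 picked index 3: u0 ∈ [-1/10, 3/10)
j=2 picked index 4: u0 ∈ [2/15, 3/5)
j=3 picked index 4: u0 ∈ [-1/30, 13/30)
j=4 picked index 4: u0 ∈ [-1/5, 4/15)
j=5 picked index 5: u0 ∈ [1/10, 1/6)
intersection: [2/15, 1/6)

2/15 1/6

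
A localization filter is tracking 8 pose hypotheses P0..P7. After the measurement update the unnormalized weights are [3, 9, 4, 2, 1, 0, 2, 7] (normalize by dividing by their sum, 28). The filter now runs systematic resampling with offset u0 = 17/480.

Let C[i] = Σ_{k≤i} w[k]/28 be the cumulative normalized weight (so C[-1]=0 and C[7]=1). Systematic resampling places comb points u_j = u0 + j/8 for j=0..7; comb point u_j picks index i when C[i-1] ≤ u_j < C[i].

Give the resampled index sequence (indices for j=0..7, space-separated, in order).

C = [3/28, 3/7, 4/7, 9/14, 19/28, 19/28, 3/4, 1]
j=0: u_0=17/480 ∈ [0, 3/28) → index 0
j=1: u_1=77/480 ∈ [3/28, 3/7) → index 1
j=2: u_2=137/480 ∈ [3/28, 3/7) → index 1
j=3: u_3=197/480 ∈ [3/28, 3/7) → index 1
j=4: u_4=257/480 ∈ [3/7, 4/7) → index 2
j=5: u_5=317/480 ∈ [9/14, 19/28) → index 4
j=6: u_6=377/480 ∈ [3/4, 1) → index 7
j=7: u_7=437/480 ∈ [3/4, 1) → index 7

0 1 1 1 2 4 7 7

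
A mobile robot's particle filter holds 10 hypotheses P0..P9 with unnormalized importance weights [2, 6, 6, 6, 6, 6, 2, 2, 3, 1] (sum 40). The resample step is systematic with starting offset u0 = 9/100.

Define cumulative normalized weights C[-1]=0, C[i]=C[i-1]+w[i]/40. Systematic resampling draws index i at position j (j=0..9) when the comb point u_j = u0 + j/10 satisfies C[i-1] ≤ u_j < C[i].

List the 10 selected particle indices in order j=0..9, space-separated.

C = [1/20, 1/5, 7/20, 1/2, 13/20, 4/5, 17/20, 9/10, 39/40, 1]
j=0: u_0=9/100 ∈ [1/20, 1/5) → index 1
j=1: u_1=19/100 ∈ [1/20, 1/5) → index 1
j=2: u_2=29/100 ∈ [1/5, 7/20) → index 2
j=3: u_3=39/100 ∈ [7/20, 1/2) → index 3
j=4: u_4=49/100 ∈ [7/20, 1/2) → index 3
j=5: u_5=59/100 ∈ [1/2, 13/20) → index 4
j=6: u_6=69/100 ∈ [13/20, 4/5) → index 5
j=7: u_7=79/100 ∈ [13/20, 4/5) → index 5
j=8: u_8=89/100 ∈ [17/20, 9/10) → index 7
j=9: u_9=99/100 ∈ [39/40, 1) → index 9

1 1 2 3 3 4 5 5 7 9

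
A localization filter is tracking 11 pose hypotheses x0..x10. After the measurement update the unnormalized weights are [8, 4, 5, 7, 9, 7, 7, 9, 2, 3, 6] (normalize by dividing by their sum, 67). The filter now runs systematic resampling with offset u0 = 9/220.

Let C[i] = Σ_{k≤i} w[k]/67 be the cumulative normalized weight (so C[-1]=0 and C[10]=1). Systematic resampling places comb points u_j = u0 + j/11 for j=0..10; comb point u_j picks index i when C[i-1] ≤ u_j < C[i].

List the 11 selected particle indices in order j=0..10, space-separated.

0 1 2 3 4 5 5 6 7 8 10

C = [8/67, 12/67, 17/67, 24/67, 33/67, 40/67, 47/67, 56/67, 58/67, 61/67, 1]
j=0: u_0=9/220 ∈ [0, 8/67) → index 0
j=1: u_1=29/220 ∈ [8/67, 12/67) → index 1
j=2: u_2=49/220 ∈ [12/67, 17/67) → index 2
j=3: u_3=69/220 ∈ [17/67, 24/67) → index 3
j=4: u_4=89/220 ∈ [24/67, 33/67) → index 4
j=5: u_5=109/220 ∈ [33/67, 40/67) → index 5
j=6: u_6=129/220 ∈ [33/67, 40/67) → index 5
j=7: u_7=149/220 ∈ [40/67, 47/67) → index 6
j=8: u_8=169/220 ∈ [47/67, 56/67) → index 7
j=9: u_9=189/220 ∈ [56/67, 58/67) → index 8
j=10: u_10=19/20 ∈ [61/67, 1) → index 10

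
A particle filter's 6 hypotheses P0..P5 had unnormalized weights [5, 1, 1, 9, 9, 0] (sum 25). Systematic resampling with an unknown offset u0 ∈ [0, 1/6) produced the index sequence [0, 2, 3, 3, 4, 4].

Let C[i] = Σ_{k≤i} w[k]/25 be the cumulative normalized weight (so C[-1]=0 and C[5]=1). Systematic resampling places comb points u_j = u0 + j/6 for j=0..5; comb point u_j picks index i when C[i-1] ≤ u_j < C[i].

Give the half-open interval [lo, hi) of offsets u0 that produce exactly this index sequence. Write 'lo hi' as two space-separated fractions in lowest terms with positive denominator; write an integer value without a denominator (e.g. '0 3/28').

C = [1/5, 6/25, 7/25, 16/25, 1, 1]
j=0 picked index 0: u0 ∈ [0, 1/5)
j=1 picked index 2: u0 ∈ [11/150, 17/150)
j=2 picked index 3: u0 ∈ [-4/75, 23/75)
j=3 picked index 3: u0 ∈ [-11/50, 7/50)
j=4 picked index 4: u0 ∈ [-2/75, 1/3)
j=5 picked index 4: u0 ∈ [-29/150, 1/6)
intersection: [11/150, 17/150)

11/150 17/150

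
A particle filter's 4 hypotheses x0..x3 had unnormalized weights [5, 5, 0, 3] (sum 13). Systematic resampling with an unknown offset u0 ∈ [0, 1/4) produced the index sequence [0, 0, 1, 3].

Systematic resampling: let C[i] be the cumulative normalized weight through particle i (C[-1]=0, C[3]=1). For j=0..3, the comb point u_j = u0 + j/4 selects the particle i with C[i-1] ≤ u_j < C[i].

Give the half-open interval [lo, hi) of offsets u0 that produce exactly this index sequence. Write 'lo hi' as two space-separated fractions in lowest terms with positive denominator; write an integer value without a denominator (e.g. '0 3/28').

C = [5/13, 10/13, 10/13, 1]
j=0 picked index 0: u0 ∈ [0, 5/13)
j=1 picked index 0: u0 ∈ [-1/4, 7/52)
j=2 picked index 1: u0 ∈ [-3/26, 7/26)
j=3 picked index 3: u0 ∈ [1/52, 1/4)
intersection: [1/52, 7/52)

1/52 7/52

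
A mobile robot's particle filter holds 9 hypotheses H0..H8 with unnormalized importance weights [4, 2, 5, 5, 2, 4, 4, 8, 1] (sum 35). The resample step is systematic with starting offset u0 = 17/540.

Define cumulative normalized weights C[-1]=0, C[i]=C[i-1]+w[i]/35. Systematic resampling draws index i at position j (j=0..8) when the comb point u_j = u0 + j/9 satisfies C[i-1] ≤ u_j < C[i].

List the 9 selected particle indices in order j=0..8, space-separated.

C = [4/35, 6/35, 11/35, 16/35, 18/35, 22/35, 26/35, 34/35, 1]
j=0: u_0=17/540 ∈ [0, 4/35) → index 0
j=1: u_1=77/540 ∈ [4/35, 6/35) → index 1
j=2: u_2=137/540 ∈ [6/35, 11/35) → index 2
j=3: u_3=197/540 ∈ [11/35, 16/35) → index 3
j=4: u_4=257/540 ∈ [16/35, 18/35) → index 4
j=5: u_5=317/540 ∈ [18/35, 22/35) → index 5
j=6: u_6=377/540 ∈ [22/35, 26/35) → index 6
j=7: u_7=437/540 ∈ [26/35, 34/35) → index 7
j=8: u_8=497/540 ∈ [26/35, 34/35) → index 7

0 1 2 3 4 5 6 7 7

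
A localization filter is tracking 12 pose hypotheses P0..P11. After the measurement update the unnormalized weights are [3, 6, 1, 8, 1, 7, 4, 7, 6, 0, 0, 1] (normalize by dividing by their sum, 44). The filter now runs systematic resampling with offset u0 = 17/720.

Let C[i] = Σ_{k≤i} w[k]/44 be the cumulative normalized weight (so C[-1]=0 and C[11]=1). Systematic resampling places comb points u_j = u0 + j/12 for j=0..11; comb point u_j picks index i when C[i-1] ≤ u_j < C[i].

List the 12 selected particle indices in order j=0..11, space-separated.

C = [3/44, 9/44, 5/22, 9/22, 19/44, 13/22, 15/22, 37/44, 43/44, 43/44, 43/44, 1]
j=0: u_0=17/720 ∈ [0, 3/44) → index 0
j=1: u_1=77/720 ∈ [3/44, 9/44) → index 1
j=2: u_2=137/720 ∈ [3/44, 9/44) → index 1
j=3: u_3=197/720 ∈ [5/22, 9/22) → index 3
j=4: u_4=257/720 ∈ [5/22, 9/22) → index 3
j=5: u_5=317/720 ∈ [19/44, 13/22) → index 5
j=6: u_6=377/720 ∈ [19/44, 13/22) → index 5
j=7: u_7=437/720 ∈ [13/22, 15/22) → index 6
j=8: u_8=497/720 ∈ [15/22, 37/44) → index 7
j=9: u_9=557/720 ∈ [15/22, 37/44) → index 7
j=10: u_10=617/720 ∈ [37/44, 43/44) → index 8
j=11: u_11=677/720 ∈ [37/44, 43/44) → index 8

0 1 1 3 3 5 5 6 7 7 8 8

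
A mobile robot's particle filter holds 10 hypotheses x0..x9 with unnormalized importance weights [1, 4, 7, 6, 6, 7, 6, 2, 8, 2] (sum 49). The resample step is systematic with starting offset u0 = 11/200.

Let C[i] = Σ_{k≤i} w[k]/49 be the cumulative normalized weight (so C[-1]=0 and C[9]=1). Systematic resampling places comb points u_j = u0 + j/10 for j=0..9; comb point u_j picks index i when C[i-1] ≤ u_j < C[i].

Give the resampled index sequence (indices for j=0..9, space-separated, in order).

C = [1/49, 5/49, 12/49, 18/49, 24/49, 31/49, 37/49, 39/49, 47/49, 1]
j=0: u_0=11/200 ∈ [1/49, 5/49) → index 1
j=1: u_1=31/200 ∈ [5/49, 12/49) → index 2
j=2: u_2=51/200 ∈ [12/49, 18/49) → index 3
j=3: u_3=71/200 ∈ [12/49, 18/49) → index 3
j=4: u_4=91/200 ∈ [18/49, 24/49) → index 4
j=5: u_5=111/200 ∈ [24/49, 31/49) → index 5
j=6: u_6=131/200 ∈ [31/49, 37/49) → index 6
j=7: u_7=151/200 ∈ [31/49, 37/49) → index 6
j=8: u_8=171/200 ∈ [39/49, 47/49) → index 8
j=9: u_9=191/200 ∈ [39/49, 47/49) → index 8

1 2 3 3 4 5 6 6 8 8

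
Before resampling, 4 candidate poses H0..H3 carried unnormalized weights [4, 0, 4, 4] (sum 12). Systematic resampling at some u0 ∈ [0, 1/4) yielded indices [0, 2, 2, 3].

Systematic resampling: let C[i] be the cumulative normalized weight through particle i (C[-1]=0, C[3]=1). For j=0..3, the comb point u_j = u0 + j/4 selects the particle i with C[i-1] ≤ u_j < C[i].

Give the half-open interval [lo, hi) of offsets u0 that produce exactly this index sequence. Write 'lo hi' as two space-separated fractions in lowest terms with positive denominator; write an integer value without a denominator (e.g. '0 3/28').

C = [1/3, 1/3, 2/3, 1]
j=0 picked index 0: u0 ∈ [0, 1/3)
j=1 picked index 2: u0 ∈ [1/12, 5/12)
j=2 picked index 2: u0 ∈ [-1/6, 1/6)
j=3 picked index 3: u0 ∈ [-1/12, 1/4)
intersection: [1/12, 1/6)

1/12 1/6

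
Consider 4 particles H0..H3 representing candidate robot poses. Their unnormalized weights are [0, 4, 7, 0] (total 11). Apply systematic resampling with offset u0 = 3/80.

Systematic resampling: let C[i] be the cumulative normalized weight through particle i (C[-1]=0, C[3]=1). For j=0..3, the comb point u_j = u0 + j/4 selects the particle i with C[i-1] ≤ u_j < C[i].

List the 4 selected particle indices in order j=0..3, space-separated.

C = [0, 4/11, 1, 1]
j=0: u_0=3/80 ∈ [0, 4/11) → index 1
j=1: u_1=23/80 ∈ [0, 4/11) → index 1
j=2: u_2=43/80 ∈ [4/11, 1) → index 2
j=3: u_3=63/80 ∈ [4/11, 1) → index 2

1 1 2 2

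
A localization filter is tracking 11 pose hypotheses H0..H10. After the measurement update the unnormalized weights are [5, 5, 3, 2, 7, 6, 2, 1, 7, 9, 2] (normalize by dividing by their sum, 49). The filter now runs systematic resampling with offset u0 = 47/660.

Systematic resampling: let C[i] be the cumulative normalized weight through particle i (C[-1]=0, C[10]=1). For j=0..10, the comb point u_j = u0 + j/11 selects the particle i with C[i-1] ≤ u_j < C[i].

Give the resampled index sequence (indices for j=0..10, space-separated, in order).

C = [5/49, 10/49, 13/49, 15/49, 22/49, 4/7, 30/49, 31/49, 38/49, 47/49, 1]
j=0: u_0=47/660 ∈ [0, 5/49) → index 0
j=1: u_1=107/660 ∈ [5/49, 10/49) → index 1
j=2: u_2=167/660 ∈ [10/49, 13/49) → index 2
j=3: u_3=227/660 ∈ [15/49, 22/49) → index 4
j=4: u_4=287/660 ∈ [15/49, 22/49) → index 4
j=5: u_5=347/660 ∈ [22/49, 4/7) → index 5
j=6: u_6=37/60 ∈ [30/49, 31/49) → index 7
j=7: u_7=467/660 ∈ [31/49, 38/49) → index 8
j=8: u_8=527/660 ∈ [38/49, 47/49) → index 9
j=9: u_9=587/660 ∈ [38/49, 47/49) → index 9
j=10: u_10=647/660 ∈ [47/49, 1) → index 10

0 1 2 4 4 5 7 8 9 9 10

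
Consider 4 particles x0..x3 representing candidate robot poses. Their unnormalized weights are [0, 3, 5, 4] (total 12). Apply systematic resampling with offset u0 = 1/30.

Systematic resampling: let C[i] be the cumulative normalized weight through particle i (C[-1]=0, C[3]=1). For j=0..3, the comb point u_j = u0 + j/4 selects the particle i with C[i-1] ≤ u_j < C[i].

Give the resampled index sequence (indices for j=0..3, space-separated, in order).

C = [0, 1/4, 2/3, 1]
j=0: u_0=1/30 ∈ [0, 1/4) → index 1
j=1: u_1=17/60 ∈ [1/4, 2/3) → index 2
j=2: u_2=8/15 ∈ [1/4, 2/3) → index 2
j=3: u_3=47/60 ∈ [2/3, 1) → index 3

1 2 2 3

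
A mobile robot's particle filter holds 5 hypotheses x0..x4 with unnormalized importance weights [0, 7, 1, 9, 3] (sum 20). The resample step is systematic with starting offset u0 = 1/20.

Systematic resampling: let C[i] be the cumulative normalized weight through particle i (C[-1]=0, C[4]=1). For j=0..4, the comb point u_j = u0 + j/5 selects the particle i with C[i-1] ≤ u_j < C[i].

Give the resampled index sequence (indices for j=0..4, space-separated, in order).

1 1 3 3 4

C = [0, 7/20, 2/5, 17/20, 1]
j=0: u_0=1/20 ∈ [0, 7/20) → index 1
j=1: u_1=1/4 ∈ [0, 7/20) → index 1
j=2: u_2=9/20 ∈ [2/5, 17/20) → index 3
j=3: u_3=13/20 ∈ [2/5, 17/20) → index 3
j=4: u_4=17/20 ∈ [17/20, 1) → index 4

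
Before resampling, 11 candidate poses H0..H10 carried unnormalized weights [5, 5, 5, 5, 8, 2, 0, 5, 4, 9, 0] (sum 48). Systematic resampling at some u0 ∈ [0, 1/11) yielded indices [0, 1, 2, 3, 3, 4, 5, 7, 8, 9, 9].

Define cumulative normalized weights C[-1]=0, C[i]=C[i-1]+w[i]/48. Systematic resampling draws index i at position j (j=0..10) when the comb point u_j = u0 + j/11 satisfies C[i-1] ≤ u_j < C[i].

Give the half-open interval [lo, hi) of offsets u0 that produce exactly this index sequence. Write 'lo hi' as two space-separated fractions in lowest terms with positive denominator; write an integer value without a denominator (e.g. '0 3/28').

7/176 7/132

C = [5/48, 5/24, 5/16, 5/12, 7/12, 5/8, 5/8, 35/48, 13/16, 1, 1]
j=0 picked index 0: u0 ∈ [0, 5/48)
j=1 picked index 1: u0 ∈ [7/528, 31/264)
j=2 picked index 2: u0 ∈ [7/264, 23/176)
j=3 picked index 3: u0 ∈ [7/176, 19/132)
j=4 picked index 3: u0 ∈ [-9/176, 7/132)
j=5 picked index 4: u0 ∈ [-5/132, 17/132)
j=6 picked index 5: u0 ∈ [5/132, 7/88)
j=7 picked index 7: u0 ∈ [-1/88, 49/528)
j=8 picked index 8: u0 ∈ [1/528, 15/176)
j=9 picked index 9: u0 ∈ [-1/176, 2/11)
j=10 picked index 9: u0 ∈ [-17/176, 1/11)
intersection: [7/176, 7/132)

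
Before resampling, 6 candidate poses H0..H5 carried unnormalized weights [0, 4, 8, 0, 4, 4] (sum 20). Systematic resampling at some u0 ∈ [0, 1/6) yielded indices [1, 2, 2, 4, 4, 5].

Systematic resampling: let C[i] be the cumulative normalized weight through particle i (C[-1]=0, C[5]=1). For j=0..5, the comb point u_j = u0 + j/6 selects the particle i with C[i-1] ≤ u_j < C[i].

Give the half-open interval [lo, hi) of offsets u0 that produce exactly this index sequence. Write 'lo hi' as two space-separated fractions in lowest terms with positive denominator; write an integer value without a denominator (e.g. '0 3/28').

C = [0, 1/5, 3/5, 3/5, 4/5, 1]
j=0 picked index 1: u0 ∈ [0, 1/5)
j=1 picked index 2: u0 ∈ [1/30, 13/30)
j=2 picked index 2: u0 ∈ [-2/15, 4/15)
j=3 picked index 4: u0 ∈ [1/10, 3/10)
j=4 picked index 4: u0 ∈ [-1/15, 2/15)
j=5 picked index 5: u0 ∈ [-1/30, 1/6)
intersection: [1/10, 2/15)

1/10 2/15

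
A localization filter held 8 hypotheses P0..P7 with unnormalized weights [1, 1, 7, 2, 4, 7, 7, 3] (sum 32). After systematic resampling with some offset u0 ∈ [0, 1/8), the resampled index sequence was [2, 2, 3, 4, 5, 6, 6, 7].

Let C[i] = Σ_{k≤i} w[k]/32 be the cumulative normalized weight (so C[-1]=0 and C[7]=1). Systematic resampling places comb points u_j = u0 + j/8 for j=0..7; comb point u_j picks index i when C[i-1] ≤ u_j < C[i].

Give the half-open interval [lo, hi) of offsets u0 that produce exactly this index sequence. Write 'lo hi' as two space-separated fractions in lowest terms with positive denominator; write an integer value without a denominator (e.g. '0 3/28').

1/16 3/32

C = [1/32, 1/16, 9/32, 11/32, 15/32, 11/16, 29/32, 1]
j=0 picked index 2: u0 ∈ [1/16, 9/32)
j=1 picked index 2: u0 ∈ [-1/16, 5/32)
j=2 picked index 3: u0 ∈ [1/32, 3/32)
j=3 picked index 4: u0 ∈ [-1/32, 3/32)
j=4 picked index 5: u0 ∈ [-1/32, 3/16)
j=5 picked index 6: u0 ∈ [1/16, 9/32)
j=6 picked index 6: u0 ∈ [-1/16, 5/32)
j=7 picked index 7: u0 ∈ [1/32, 1/8)
intersection: [1/16, 3/32)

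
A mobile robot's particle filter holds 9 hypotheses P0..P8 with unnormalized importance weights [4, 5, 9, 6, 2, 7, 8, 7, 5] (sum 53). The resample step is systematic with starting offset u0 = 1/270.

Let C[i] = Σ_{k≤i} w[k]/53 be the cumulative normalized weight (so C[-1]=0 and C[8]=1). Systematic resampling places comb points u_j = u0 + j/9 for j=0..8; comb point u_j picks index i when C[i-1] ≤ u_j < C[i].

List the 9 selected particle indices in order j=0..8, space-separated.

0 1 2 2 3 5 6 7 7

C = [4/53, 9/53, 18/53, 24/53, 26/53, 33/53, 41/53, 48/53, 1]
j=0: u_0=1/270 ∈ [0, 4/53) → index 0
j=1: u_1=31/270 ∈ [4/53, 9/53) → index 1
j=2: u_2=61/270 ∈ [9/53, 18/53) → index 2
j=3: u_3=91/270 ∈ [9/53, 18/53) → index 2
j=4: u_4=121/270 ∈ [18/53, 24/53) → index 3
j=5: u_5=151/270 ∈ [26/53, 33/53) → index 5
j=6: u_6=181/270 ∈ [33/53, 41/53) → index 6
j=7: u_7=211/270 ∈ [41/53, 48/53) → index 7
j=8: u_8=241/270 ∈ [41/53, 48/53) → index 7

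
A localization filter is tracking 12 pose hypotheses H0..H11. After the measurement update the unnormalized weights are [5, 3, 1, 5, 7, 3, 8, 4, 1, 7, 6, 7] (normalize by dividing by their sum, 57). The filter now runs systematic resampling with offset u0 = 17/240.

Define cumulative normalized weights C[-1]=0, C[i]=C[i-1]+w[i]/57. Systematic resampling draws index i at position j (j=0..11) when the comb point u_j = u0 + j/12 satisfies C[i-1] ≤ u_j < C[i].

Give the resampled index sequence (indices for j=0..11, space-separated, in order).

0 2 3 4 5 6 7 9 9 10 11 11

C = [5/57, 8/57, 3/19, 14/57, 7/19, 8/19, 32/57, 12/19, 37/57, 44/57, 50/57, 1]
j=0: u_0=17/240 ∈ [0, 5/57) → index 0
j=1: u_1=37/240 ∈ [8/57, 3/19) → index 2
j=2: u_2=19/80 ∈ [3/19, 14/57) → index 3
j=3: u_3=77/240 ∈ [14/57, 7/19) → index 4
j=4: u_4=97/240 ∈ [7/19, 8/19) → index 5
j=5: u_5=39/80 ∈ [8/19, 32/57) → index 6
j=6: u_6=137/240 ∈ [32/57, 12/19) → index 7
j=7: u_7=157/240 ∈ [37/57, 44/57) → index 9
j=8: u_8=59/80 ∈ [37/57, 44/57) → index 9
j=9: u_9=197/240 ∈ [44/57, 50/57) → index 10
j=10: u_10=217/240 ∈ [50/57, 1) → index 11
j=11: u_11=79/80 ∈ [50/57, 1) → index 11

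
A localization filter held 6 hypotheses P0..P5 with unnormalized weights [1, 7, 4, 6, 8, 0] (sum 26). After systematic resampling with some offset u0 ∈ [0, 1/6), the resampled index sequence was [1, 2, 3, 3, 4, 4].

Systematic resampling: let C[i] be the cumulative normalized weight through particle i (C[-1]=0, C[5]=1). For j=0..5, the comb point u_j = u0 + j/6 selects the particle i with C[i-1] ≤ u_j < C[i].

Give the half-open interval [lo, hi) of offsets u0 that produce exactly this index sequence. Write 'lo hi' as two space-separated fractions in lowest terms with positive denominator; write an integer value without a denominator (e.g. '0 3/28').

C = [1/26, 4/13, 6/13, 9/13, 1, 1]
j=0 picked index 1: u0 ∈ [1/26, 4/13)
j=1 picked index 2: u0 ∈ [11/78, 23/78)
j=2 picked index 3: u0 ∈ [5/39, 14/39)
j=3 picked index 3: u0 ∈ [-1/26, 5/26)
j=4 picked index 4: u0 ∈ [1/39, 1/3)
j=5 picked index 4: u0 ∈ [-11/78, 1/6)
intersection: [11/78, 1/6)

11/78 1/6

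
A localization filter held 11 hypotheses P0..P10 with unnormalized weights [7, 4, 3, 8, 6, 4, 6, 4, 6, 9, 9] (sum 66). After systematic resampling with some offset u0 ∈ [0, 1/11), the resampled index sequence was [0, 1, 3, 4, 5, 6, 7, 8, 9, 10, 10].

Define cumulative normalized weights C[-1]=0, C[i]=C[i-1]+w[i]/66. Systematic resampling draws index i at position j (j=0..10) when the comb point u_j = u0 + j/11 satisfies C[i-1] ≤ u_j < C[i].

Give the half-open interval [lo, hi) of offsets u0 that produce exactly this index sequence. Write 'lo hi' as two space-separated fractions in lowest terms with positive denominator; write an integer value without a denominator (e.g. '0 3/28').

2/33 5/66

C = [7/66, 1/6, 7/33, 1/3, 14/33, 16/33, 19/33, 7/11, 8/11, 19/22, 1]
j=0 picked index 0: u0 ∈ [0, 7/66)
j=1 picked index 1: u0 ∈ [1/66, 5/66)
j=2 picked index 3: u0 ∈ [1/33, 5/33)
j=3 picked index 4: u0 ∈ [2/33, 5/33)
j=4 picked index 5: u0 ∈ [2/33, 4/33)
j=5 picked index 6: u0 ∈ [1/33, 4/33)
j=6 picked index 7: u0 ∈ [1/33, 1/11)
j=7 picked index 8: u0 ∈ [0, 1/11)
j=8 picked index 9: u0 ∈ [0, 3/22)
j=9 picked index 10: u0 ∈ [1/22, 2/11)
j=10 picked index 10: u0 ∈ [-1/22, 1/11)
intersection: [2/33, 5/66)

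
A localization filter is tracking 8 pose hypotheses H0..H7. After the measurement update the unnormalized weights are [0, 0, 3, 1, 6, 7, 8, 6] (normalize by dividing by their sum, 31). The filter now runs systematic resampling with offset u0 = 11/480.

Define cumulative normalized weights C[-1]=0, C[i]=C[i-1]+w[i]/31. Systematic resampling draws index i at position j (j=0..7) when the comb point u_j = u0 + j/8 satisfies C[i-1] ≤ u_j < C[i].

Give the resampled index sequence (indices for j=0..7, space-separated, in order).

C = [0, 0, 3/31, 4/31, 10/31, 17/31, 25/31, 1]
j=0: u_0=11/480 ∈ [0, 3/31) → index 2
j=1: u_1=71/480 ∈ [4/31, 10/31) → index 4
j=2: u_2=131/480 ∈ [4/31, 10/31) → index 4
j=3: u_3=191/480 ∈ [10/31, 17/31) → index 5
j=4: u_4=251/480 ∈ [10/31, 17/31) → index 5
j=5: u_5=311/480 ∈ [17/31, 25/31) → index 6
j=6: u_6=371/480 ∈ [17/31, 25/31) → index 6
j=7: u_7=431/480 ∈ [25/31, 1) → index 7

2 4 4 5 5 6 6 7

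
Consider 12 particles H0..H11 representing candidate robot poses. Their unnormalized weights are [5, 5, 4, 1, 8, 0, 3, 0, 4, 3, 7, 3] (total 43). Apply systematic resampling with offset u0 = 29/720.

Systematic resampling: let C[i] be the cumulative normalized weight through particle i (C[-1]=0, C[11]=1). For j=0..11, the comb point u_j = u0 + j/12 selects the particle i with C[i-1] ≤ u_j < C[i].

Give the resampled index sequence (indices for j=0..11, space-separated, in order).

C = [5/43, 10/43, 14/43, 15/43, 23/43, 23/43, 26/43, 26/43, 30/43, 33/43, 40/43, 1]
j=0: u_0=29/720 ∈ [0, 5/43) → index 0
j=1: u_1=89/720 ∈ [5/43, 10/43) → index 1
j=2: u_2=149/720 ∈ [5/43, 10/43) → index 1
j=3: u_3=209/720 ∈ [10/43, 14/43) → index 2
j=4: u_4=269/720 ∈ [15/43, 23/43) → index 4
j=5: u_5=329/720 ∈ [15/43, 23/43) → index 4
j=6: u_6=389/720 ∈ [23/43, 26/43) → index 6
j=7: u_7=449/720 ∈ [26/43, 30/43) → index 8
j=8: u_8=509/720 ∈ [30/43, 33/43) → index 9
j=9: u_9=569/720 ∈ [33/43, 40/43) → index 10
j=10: u_10=629/720 ∈ [33/43, 40/43) → index 10
j=11: u_11=689/720 ∈ [40/43, 1) → index 11

0 1 1 2 4 4 6 8 9 10 10 11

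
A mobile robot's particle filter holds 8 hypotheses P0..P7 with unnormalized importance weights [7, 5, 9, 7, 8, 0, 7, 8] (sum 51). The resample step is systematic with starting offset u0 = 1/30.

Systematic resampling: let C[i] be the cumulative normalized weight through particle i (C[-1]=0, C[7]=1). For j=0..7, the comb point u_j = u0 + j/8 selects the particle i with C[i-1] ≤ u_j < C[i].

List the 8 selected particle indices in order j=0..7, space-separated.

0 1 2 2 3 4 6 7

C = [7/51, 4/17, 7/17, 28/51, 12/17, 12/17, 43/51, 1]
j=0: u_0=1/30 ∈ [0, 7/51) → index 0
j=1: u_1=19/120 ∈ [7/51, 4/17) → index 1
j=2: u_2=17/60 ∈ [4/17, 7/17) → index 2
j=3: u_3=49/120 ∈ [4/17, 7/17) → index 2
j=4: u_4=8/15 ∈ [7/17, 28/51) → index 3
j=5: u_5=79/120 ∈ [28/51, 12/17) → index 4
j=6: u_6=47/60 ∈ [12/17, 43/51) → index 6
j=7: u_7=109/120 ∈ [43/51, 1) → index 7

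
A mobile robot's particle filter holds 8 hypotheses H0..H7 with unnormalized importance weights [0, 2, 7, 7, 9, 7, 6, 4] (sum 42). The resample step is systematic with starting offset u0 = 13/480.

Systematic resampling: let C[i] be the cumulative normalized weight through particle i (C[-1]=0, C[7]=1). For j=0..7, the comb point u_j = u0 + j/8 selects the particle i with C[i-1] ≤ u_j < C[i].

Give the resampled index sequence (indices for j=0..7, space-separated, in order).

C = [0, 1/21, 3/14, 8/21, 25/42, 16/21, 19/21, 1]
j=0: u_0=13/480 ∈ [0, 1/21) → index 1
j=1: u_1=73/480 ∈ [1/21, 3/14) → index 2
j=2: u_2=133/480 ∈ [3/14, 8/21) → index 3
j=3: u_3=193/480 ∈ [8/21, 25/42) → index 4
j=4: u_4=253/480 ∈ [8/21, 25/42) → index 4
j=5: u_5=313/480 ∈ [25/42, 16/21) → index 5
j=6: u_6=373/480 ∈ [16/21, 19/21) → index 6
j=7: u_7=433/480 ∈ [16/21, 19/21) → index 6

1 2 3 4 4 5 6 6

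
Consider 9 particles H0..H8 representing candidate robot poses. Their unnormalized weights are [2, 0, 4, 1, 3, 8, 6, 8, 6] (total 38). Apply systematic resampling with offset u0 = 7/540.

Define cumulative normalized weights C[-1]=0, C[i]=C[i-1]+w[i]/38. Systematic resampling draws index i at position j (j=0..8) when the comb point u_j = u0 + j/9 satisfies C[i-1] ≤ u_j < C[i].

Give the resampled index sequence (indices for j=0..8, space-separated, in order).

0 2 4 5 5 6 7 7 8

C = [1/19, 1/19, 3/19, 7/38, 5/19, 9/19, 12/19, 16/19, 1]
j=0: u_0=7/540 ∈ [0, 1/19) → index 0
j=1: u_1=67/540 ∈ [1/19, 3/19) → index 2
j=2: u_2=127/540 ∈ [7/38, 5/19) → index 4
j=3: u_3=187/540 ∈ [5/19, 9/19) → index 5
j=4: u_4=247/540 ∈ [5/19, 9/19) → index 5
j=5: u_5=307/540 ∈ [9/19, 12/19) → index 6
j=6: u_6=367/540 ∈ [12/19, 16/19) → index 7
j=7: u_7=427/540 ∈ [12/19, 16/19) → index 7
j=8: u_8=487/540 ∈ [16/19, 1) → index 8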